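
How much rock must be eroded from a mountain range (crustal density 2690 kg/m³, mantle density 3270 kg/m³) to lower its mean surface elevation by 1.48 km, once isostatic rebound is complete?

Net drop Δ = e − u = e − e ρ_c/ρ_m = e (ρ_m − ρ_c)/ρ_m.
e = Δ ρ_m/(ρ_m − ρ_c) = 1.48 km × 3270/580 = 8.34 km.

8.34 km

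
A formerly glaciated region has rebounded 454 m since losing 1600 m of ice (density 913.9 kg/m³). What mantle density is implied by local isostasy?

ρ_m = ρ_ice t / u = 913.9 × 1600 m/454 m = 3220 kg/m³.

3220 kg/m³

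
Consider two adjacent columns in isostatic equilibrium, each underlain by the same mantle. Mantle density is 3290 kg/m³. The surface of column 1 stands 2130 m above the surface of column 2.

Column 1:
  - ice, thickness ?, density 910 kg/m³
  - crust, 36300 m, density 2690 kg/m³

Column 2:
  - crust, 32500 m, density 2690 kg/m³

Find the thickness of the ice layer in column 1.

Take the compensation level at the base of the deeper column (depth z_c below the surface of column 1) and equate Σ ρ_i t_i down to z_c; mantle fills any gap and the z_c terms cancel.
Column 1: x×910 + 36300×2690 + (z_c − 36300 − x)×3290
Column 2: 2130×0 + 32500×2690 + (z_c − 2130 − 32500)×3290
The z_c×3290 term appears on both sides and cancels. Collect the known terms of each column as K = Σ(ρt)_known − 3290 × (depth of known layers): K_1 = 97647000 − 3290×36300 = −21780000; K_2 = 87425000 − 3290×(2130 + 32500) = −26507700.
Balance: K_1 − x×(3290 − 910) = K_2, so x = (K_1 − K_2)/(3290 − 910) = 4727700/2380 = 1990 m.

1990 m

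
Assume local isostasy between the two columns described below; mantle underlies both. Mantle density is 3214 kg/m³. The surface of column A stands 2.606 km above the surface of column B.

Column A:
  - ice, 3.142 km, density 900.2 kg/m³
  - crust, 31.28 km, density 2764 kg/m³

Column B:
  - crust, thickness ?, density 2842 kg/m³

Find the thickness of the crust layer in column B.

Take the compensation level at the base of the deeper column (depth z_c below the surface of column A) and equate Σ ρ_i t_i down to z_c; mantle fills any gap and the z_c terms cancel.
Column A: 3.142×900.2 + 31.28×2764 + (z_c − 34.422)×3214
Column B: 2.606×0 + x×2842 + (z_c − 2.606 − 0 − x)×3214
The z_c×3214 term appears on both sides and cancels. Collect the known terms of each column as K = Σ(ρt)_known − 3214 × (depth of known layers): K_A = 89286.3484 − 3214×34.422 = −21345.9596; K_B = 0 − 3214×(2.606 + 0) = −8375.684.
Balance: K_A = K_B − x×(3214 − 2842), so x = (K_B − K_A)/(3214 − 2842) = 12970.3/372 = 34.9 km.

34.9 km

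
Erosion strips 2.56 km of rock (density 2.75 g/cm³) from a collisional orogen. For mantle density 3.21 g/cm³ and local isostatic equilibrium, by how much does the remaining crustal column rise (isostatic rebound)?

2.19 km

Unloading: uplift u = e ρ_c/ρ_m = 2.56 km × 2.75/3.21 = 2.19 km.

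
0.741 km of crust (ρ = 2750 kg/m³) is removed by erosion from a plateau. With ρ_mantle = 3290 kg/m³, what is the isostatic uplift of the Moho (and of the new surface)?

Unloading: uplift u = e ρ_c/ρ_m = 0.741 km × 2750/3290 = 0.619 km.

0.619 km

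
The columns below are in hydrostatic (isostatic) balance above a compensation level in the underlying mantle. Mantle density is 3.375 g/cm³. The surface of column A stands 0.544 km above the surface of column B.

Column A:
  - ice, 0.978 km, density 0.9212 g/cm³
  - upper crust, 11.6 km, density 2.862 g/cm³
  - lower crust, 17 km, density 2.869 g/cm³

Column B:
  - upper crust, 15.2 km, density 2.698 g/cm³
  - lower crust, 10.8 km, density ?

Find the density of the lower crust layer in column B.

2.93 g/cm³

Take the compensation level at the base of the deeper column (depth z_c below the surface of column A) and equate Σ ρ_i t_i down to z_c; mantle fills any gap and the z_c terms cancel.
Column A: 0.978×0.9212 + 11.6×2.862 + 17×2.869 + (z_c − 29.578)×3.375
Column B: 0.544×0 + 15.2×2.698 + 10.8×ρ + (z_c − 0.544 − 26)×3.375
The z_c×3.375 term appears on both sides and cancels. Collect the known terms of each column as K = Σ(ρt)_known − 3.375 × (depth of known layers): K_A = 82.8731336 − 3.375×29.578 = −16.9526164; K_B = 41.0096 − 3.375×(0.544 + 26) = −48.5764.
Balance: K_A = K_B + 10.8×ρ, so ρ = (K_A − K_B)/10.8 = 31.6238/10.8 = 2.93 g/cm³.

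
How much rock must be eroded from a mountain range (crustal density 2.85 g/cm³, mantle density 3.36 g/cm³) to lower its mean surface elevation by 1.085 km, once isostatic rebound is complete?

Net drop Δ = e − u = e − e ρ_c/ρ_m = e (ρ_m − ρ_c)/ρ_m.
e = Δ ρ_m/(ρ_m − ρ_c) = 1.085 km × 3.36/0.51 = 7.15 km.

7.15 km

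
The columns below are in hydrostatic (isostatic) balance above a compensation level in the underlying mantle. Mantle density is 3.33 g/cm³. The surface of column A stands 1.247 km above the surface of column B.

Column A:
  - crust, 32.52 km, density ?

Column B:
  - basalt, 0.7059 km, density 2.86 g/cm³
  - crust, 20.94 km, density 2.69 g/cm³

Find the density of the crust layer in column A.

Take the compensation level at the base of the deeper column (depth z_c below the surface of column A) and equate Σ ρ_i t_i down to z_c; mantle fills any gap and the z_c terms cancel.
Column A: 32.52×ρ + (z_c − 32.52)×3.33
Column B: 1.247×0 + 0.7059×2.86 + 20.94×2.69 + (z_c − 1.247 − 21.6459)×3.33
The z_c×3.33 term appears on both sides and cancels. Collect the known terms of each column as K = Σ(ρt)_known − 3.33 × (depth of known layers): K_A = 0 − 3.33×32.52 = −108.2916; K_B = 58.347474 − 3.33×(1.247 + 21.6459) = −17.885883.
Balance: K_A + 32.52×ρ = K_B, so ρ = (K_B − K_A)/32.52 = 90.4057/32.52 = 2.78 g/cm³.

2.78 g/cm³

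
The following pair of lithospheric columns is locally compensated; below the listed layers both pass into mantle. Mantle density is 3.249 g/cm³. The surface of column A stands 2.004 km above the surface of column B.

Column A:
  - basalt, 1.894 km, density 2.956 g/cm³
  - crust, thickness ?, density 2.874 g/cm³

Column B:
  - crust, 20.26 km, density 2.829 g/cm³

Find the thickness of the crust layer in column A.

Take the compensation level at the base of the deeper column (depth z_c below the surface of column A) and equate Σ ρ_i t_i down to z_c; mantle fills any gap and the z_c terms cancel.
Column A: 1.894×2.956 + x×2.874 + (z_c − 1.894 − x)×3.249
Column B: 2.004×0 + 20.26×2.829 + (z_c − 2.004 − 20.26)×3.249
The z_c×3.249 term appears on both sides and cancels. Collect the known terms of each column as K = Σ(ρt)_known − 3.249 × (depth of known layers): K_A = 5.598664 − 3.249×1.894 = −0.554942; K_B = 57.31554 − 3.249×(2.004 + 20.26) = −15.020196.
Balance: K_A − x×(3.249 − 2.874) = K_B, so x = (K_A − K_B)/(3.249 − 2.874) = 14.4653/0.375 = 38.6 km.

38.6 km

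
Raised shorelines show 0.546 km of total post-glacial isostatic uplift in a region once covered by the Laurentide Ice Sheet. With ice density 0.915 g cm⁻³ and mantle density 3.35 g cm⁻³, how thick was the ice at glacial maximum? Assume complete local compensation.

u = t ρ_ice/ρ_m → t = u ρ_m/ρ_ice = 0.546 km × 3.35/0.915 = 2 km.

2 km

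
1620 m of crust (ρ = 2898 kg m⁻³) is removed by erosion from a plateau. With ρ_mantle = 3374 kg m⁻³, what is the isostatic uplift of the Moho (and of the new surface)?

Unloading: uplift u = e ρ_c/ρ_m = 1620 m × 2898/3374 = 1390 m.

1390 m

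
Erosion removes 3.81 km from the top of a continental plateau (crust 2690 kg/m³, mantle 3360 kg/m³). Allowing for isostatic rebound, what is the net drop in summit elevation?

0.76 km

Rebound u = e ρ_c/ρ_m = 3.81 km × 2690/3360 = 3.05 km.
Net surface drop = e − u = 3.81 km − 3.05 km = e (ρ_m − ρ_c)/ρ_m = 0.76 km.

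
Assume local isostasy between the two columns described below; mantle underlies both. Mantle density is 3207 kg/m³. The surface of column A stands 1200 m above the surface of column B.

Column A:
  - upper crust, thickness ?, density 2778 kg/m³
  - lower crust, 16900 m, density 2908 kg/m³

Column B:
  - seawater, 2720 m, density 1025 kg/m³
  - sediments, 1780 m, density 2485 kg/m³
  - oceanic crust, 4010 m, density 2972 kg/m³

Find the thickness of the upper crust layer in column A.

Take the compensation level at the base of the deeper column (depth z_c below the surface of column A) and equate Σ ρ_i t_i down to z_c; mantle fills any gap and the z_c terms cancel.
Column A: x×2778 + 16900×2908 + (z_c − 16900 − x)×3207
Column B: 1200×0 + 2720×1025 + 1780×2485 + 4010×2972 + (z_c − 1200 − 8510)×3207
The z_c×3207 term appears on both sides and cancels. Collect the known terms of each column as K = Σ(ρt)_known − 3207 × (depth of known layers): K_A = 49145200 − 3207×16900 = −5053100; K_B = 19129020 − 3207×(1200 + 8510) = −12010950.
Balance: K_A − x×(3207 − 2778) = K_B, so x = (K_A − K_B)/(3207 − 2778) = 6957850/429 = 16200 m.

16200 m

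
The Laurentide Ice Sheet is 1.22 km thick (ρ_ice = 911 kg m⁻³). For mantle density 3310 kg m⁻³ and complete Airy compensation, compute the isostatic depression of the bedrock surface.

0.336 km

Balancing pressure at the compensation depth: the ice load ρ_ice t is balanced by mantle displaced below, ρ_m s.
s = t ρ_ice / ρ_m = 1.22 km × 911/3310 = 0.336 km.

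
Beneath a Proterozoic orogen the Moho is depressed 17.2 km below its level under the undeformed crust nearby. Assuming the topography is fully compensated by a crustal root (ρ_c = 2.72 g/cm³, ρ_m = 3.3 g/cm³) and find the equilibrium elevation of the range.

3.67 km

For local isostatic compensation: ρ_c h = (ρ_m − ρ_c) r.
h = r (ρ_m − ρ_c) / ρ_c = 17.2 km × (3.3 − 2.72) / 2.72 = 3.67 km.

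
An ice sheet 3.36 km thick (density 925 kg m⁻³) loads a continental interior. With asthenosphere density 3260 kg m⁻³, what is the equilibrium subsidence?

Isostatic balance requires: the ice load ρ_ice t is balanced by mantle displaced below, ρ_m s.
s = t ρ_ice / ρ_m = 3.36 km × 925/3260 = 0.953 km.

0.953 km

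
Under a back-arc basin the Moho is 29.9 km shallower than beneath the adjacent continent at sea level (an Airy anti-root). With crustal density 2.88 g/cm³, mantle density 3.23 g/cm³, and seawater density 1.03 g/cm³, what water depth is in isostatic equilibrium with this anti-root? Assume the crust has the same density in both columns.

5.66 km

Replacing a thickness d of crust by seawater at the top must be balanced by replacing crust with mantle at the base: d (ρ_c − ρ_w) = a (ρ_m − ρ_c).
d = a (ρ_m − ρ_c)/(ρ_c − ρ_w) = 29.9 km × 0.35/1.85 = 5.66 km.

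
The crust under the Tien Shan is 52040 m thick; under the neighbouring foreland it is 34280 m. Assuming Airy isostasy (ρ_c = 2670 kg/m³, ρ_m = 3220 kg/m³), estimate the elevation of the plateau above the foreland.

Excess crust Δ = 52040 m − 34280 m = 17760 m, split between elevation h and root r with h + r = Δ.
Airy balance ρ_c h = (ρ_m − ρ_c) r gives r = h ρ_c/(ρ_m − ρ_c), so h (1 + ρ_c/(ρ_m − ρ_c)) = Δ, i.e. h = Δ (ρ_m − ρ_c)/ρ_m.
h = 17760 m × 550/3220 = 3030 m.

3030 m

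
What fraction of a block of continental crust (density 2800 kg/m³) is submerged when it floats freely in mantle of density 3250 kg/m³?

Submerged fraction = ρ_obj/ρ_fluid = 2800/3250 = 86.2%.

86.2%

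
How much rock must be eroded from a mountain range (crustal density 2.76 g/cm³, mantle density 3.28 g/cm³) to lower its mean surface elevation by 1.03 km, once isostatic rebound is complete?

6.5 km

Net drop Δ = e − u = e − e ρ_c/ρ_m = e (ρ_m − ρ_c)/ρ_m.
e = Δ ρ_m/(ρ_m − ρ_c) = 1.03 km × 3.28/0.52 = 6.5 km.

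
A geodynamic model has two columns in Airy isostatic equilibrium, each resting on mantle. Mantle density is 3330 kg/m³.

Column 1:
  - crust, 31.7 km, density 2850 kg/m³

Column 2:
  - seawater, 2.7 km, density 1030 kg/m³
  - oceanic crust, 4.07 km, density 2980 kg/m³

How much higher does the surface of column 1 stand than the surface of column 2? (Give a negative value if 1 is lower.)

2.28 km

For any compensation level in the mantle, the mantle terms cancel and isostasy reduces to e = (Σt_1 − Σt_2) − (Σ(ρt)_1 − Σ(ρt)_2) / ρ_m.
Σt_1 = 31.7 km; Σt_2 = 6.77 km; Σ(ρt)_1 = 90345; Σ(ρt)_2 = 14909.6 (in km·kg/m³).
e = (31.7 − 6.77) − (90345 − 14909.6) / 3330 = 2.28 km.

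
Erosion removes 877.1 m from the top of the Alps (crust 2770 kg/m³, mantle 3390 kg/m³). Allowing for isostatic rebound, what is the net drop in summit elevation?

160 m

Rebound u = e ρ_c/ρ_m = 877.1 m × 2770/3390 = 716.7 m.
Net surface drop = e − u = 877.1 m − 716.7 m = e (ρ_m − ρ_c)/ρ_m = 160 m.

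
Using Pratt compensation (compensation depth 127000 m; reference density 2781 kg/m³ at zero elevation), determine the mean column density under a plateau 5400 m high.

Pratt balance: ρ_ref D = ρ (D + h).
ρ = ρ_ref D/(D + h) = 2781 × 127000 m/(127000 m + 5400 m) = 2670 kg/m³.

2670 kg/m³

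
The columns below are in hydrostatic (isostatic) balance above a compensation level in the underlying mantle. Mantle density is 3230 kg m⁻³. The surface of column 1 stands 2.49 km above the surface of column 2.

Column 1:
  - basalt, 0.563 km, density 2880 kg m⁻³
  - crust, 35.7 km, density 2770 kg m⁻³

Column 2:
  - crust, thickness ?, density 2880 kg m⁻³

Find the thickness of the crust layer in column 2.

Take the compensation level at the base of the deeper column (depth z_c below the surface of column 1) and equate Σ ρ_i t_i down to z_c; mantle fills any gap and the z_c terms cancel.
Column 1: 0.563×2880 + 35.7×2770 + (z_c − 36.263)×3230
Column 2: 2.49×0 + x×2880 + (z_c − 2.49 − 0 − x)×3230
The z_c×3230 term appears on both sides and cancels. Collect the known terms of each column as K = Σ(ρt)_known − 3230 × (depth of known layers): K_1 = 100510.44 − 3230×36.263 = −16619.05; K_2 = 0 − 3230×(2.49 + 0) = −8042.7.
Balance: K_1 = K_2 − x×(3230 − 2880), so x = (K_2 − K_1)/(3230 − 2880) = 8576.35/350 = 24.5 km.

24.5 km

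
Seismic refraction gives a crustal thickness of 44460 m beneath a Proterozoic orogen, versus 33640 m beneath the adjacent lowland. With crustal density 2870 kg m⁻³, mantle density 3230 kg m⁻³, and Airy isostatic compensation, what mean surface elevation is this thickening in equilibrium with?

1210 m

Excess crust Δ = 44460 m − 33640 m = 10820 m, split between elevation h and root r with h + r = Δ.
Airy balance ρ_c h = (ρ_m − ρ_c) r gives r = h ρ_c/(ρ_m − ρ_c), so h (1 + ρ_c/(ρ_m − ρ_c)) = Δ, i.e. h = Δ (ρ_m − ρ_c)/ρ_m.
h = 10820 m × 360/3230 = 1210 m.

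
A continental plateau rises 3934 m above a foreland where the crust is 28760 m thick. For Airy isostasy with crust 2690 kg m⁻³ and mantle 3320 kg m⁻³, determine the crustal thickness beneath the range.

Root depth r = h ρ_c / (ρ_m − ρ_c) = 3934 m × 2690 / 630 = 16800 m.
Total thickness = T + h + r = 28760 m + 3934 m + 16800 m = 49500 m.

49500 m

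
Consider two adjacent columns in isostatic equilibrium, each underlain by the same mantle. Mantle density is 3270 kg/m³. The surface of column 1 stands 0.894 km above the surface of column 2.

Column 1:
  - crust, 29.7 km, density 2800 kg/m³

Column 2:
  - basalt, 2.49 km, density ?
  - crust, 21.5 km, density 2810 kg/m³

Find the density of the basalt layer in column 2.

2810 kg/m³

Take the compensation level at the base of the deeper column (depth z_c below the surface of column 1) and equate Σ ρ_i t_i down to z_c; mantle fills any gap and the z_c terms cancel.
Column 1: 29.7×2800 + (z_c − 29.7)×3270
Column 2: 0.894×0 + 2.49×ρ + 21.5×2810 + (z_c − 0.894 − 23.99)×3270
The z_c×3270 term appears on both sides and cancels. Collect the known terms of each column as K = Σ(ρt)_known − 3270 × (depth of known layers): K_1 = 83160 − 3270×29.7 = −13959; K_2 = 60415 − 3270×(0.894 + 23.99) = −20955.68.
Balance: K_1 = K_2 + 2.49×ρ, so ρ = (K_1 − K_2)/2.49 = 6996.68/2.49 = 2810 kg/m³.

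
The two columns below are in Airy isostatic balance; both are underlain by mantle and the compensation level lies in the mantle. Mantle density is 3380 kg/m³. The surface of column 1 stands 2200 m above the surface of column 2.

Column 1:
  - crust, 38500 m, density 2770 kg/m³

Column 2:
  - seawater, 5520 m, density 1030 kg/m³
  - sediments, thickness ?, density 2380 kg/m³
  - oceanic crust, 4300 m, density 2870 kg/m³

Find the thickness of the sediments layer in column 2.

884 m

Take the compensation level at the base of the deeper column (depth z_c below the surface of column 1) and equate Σ ρ_i t_i down to z_c; mantle fills any gap and the z_c terms cancel.
Column 1: 38500×2770 + (z_c − 38500)×3380
Column 2: 2200×0 + 5520×1030 + x×2380 + 4300×2870 + (z_c − 2200 − 9820 − x)×3380
The z_c×3380 term appears on both sides and cancels. Collect the known terms of each column as K = Σ(ρt)_known − 3380 × (depth of known layers): K_1 = 106645000 − 3380×38500 = −23485000; K_2 = 18026600 − 3380×(2200 + 9820) = −22601000.
Balance: K_1 = K_2 − x×(3380 − 2380), so x = (K_2 − K_1)/(3380 − 2380) = 884000/1000 = 884 m.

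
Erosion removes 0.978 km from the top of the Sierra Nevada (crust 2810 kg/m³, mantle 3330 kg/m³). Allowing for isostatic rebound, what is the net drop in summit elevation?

0.153 km

Rebound u = e ρ_c/ρ_m = 0.978 km × 2810/3330 = 0.8253 km.
Net surface drop = e − u = 0.978 km − 0.8253 km = e (ρ_m − ρ_c)/ρ_m = 0.153 km.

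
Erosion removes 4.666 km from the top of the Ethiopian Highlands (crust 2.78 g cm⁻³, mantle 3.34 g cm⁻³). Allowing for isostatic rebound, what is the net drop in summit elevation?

Rebound u = e ρ_c/ρ_m = 4.666 km × 2.78/3.34 = 3.884 km.
Net surface drop = e − u = 4.666 km − 3.884 km = e (ρ_m − ρ_c)/ρ_m = 0.782 km.

0.782 km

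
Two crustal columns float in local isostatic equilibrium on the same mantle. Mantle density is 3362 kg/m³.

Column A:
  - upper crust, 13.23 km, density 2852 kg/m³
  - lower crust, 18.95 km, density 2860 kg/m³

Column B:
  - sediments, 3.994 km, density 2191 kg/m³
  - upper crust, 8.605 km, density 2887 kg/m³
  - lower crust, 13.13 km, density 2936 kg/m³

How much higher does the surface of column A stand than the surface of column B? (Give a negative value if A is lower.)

0.566 km

For any compensation level in the mantle, the mantle terms cancel and isostasy reduces to e = (Σt_A − Σt_B) − (Σ(ρt)_A − Σ(ρt)_B) / ρ_m.
Σt_A = 32.18 km; Σt_B = 25.729 km; Σ(ρt)_A = 91928.96; Σ(ρt)_B = 72143.169 (in km·kg/m³).
e = (32.18 − 25.729) − (91928.96 − 72143.169) / 3362 = 0.566 km.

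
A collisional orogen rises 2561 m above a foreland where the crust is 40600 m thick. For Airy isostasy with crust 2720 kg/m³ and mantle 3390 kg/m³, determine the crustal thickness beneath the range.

53600 m

Root depth r = h ρ_c / (ρ_m − ρ_c) = 2561 m × 2720 / 670 = 10400 m.
Total thickness = T + h + r = 40600 m + 2561 m + 10400 m = 53600 m.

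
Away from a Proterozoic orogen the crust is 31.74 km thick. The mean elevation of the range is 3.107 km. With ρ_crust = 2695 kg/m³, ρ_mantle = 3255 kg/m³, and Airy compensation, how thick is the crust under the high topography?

Root depth r = h ρ_c / (ρ_m − ρ_c) = 3.107 km × 2695 / 560 = 14.95 km.
Total thickness = T + h + r = 31.74 km + 3.107 km + 14.95 km = 49.8 km.

49.8 km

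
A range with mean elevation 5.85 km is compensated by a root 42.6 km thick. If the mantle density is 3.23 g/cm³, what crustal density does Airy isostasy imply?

2.84 g/cm³

ρ_c h = (ρ_m − ρ_c) r → ρ_c (h + r) = ρ_m r → ρ_c = ρ_m r / (h + r).
ρ_c = 3.23 × 42.6 km / (5.85 km + 42.6 km) = 2.84 g/cm³.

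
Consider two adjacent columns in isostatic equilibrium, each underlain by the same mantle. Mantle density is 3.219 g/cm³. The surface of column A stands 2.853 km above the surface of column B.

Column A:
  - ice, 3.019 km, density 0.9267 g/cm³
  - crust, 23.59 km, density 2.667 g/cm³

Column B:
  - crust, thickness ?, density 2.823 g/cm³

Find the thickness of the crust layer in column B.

Take the compensation level at the base of the deeper column (depth z_c below the surface of column A) and equate Σ ρ_i t_i down to z_c; mantle fills any gap and the z_c terms cancel.
Column A: 3.019×0.9267 + 23.59×2.667 + (z_c − 26.609)×3.219
Column B: 2.853×0 + x×2.823 + (z_c − 2.853 − 0 − x)×3.219
The z_c×3.219 term appears on both sides and cancels. Collect the known terms of each column as K = Σ(ρt)_known − 3.219 × (depth of known layers): K_A = 65.7122373 − 3.219×26.609 = −19.9421337; K_B = 0 − 3.219×(2.853 + 0) = −9.183807.
Balance: K_A = K_B − x×(3.219 − 2.823), so x = (K_B − K_A)/(3.219 − 2.823) = 10.7583/0.396 = 27.2 km.

27.2 km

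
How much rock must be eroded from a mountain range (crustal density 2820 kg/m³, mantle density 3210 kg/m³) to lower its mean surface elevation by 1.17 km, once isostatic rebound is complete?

Net drop Δ = e − u = e − e ρ_c/ρ_m = e (ρ_m − ρ_c)/ρ_m.
e = Δ ρ_m/(ρ_m − ρ_c) = 1.17 km × 3210/390 = 9.63 km.

9.63 km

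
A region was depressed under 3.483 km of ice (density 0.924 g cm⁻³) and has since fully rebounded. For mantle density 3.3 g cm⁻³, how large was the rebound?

Removing the load lets mantle flow back in; uplift u satisfies ρ_ice t = ρ_m u.
u = t ρ_ice/ρ_m = 3.483 km × 0.924/3.3 = 0.975 km.

0.975 km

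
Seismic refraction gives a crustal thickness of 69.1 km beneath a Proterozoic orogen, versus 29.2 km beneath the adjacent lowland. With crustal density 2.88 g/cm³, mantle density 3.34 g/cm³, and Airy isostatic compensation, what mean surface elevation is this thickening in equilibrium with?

Excess crust Δ = 69.1 km − 29.2 km = 39.9 km, split between elevation h and root r with h + r = Δ.
Airy balance ρ_c h = (ρ_m − ρ_c) r gives r = h ρ_c/(ρ_m − ρ_c), so h (1 + ρ_c/(ρ_m − ρ_c)) = Δ, i.e. h = Δ (ρ_m − ρ_c)/ρ_m.
h = 39.9 km × 0.46/3.34 = 5.5 km.

5.5 km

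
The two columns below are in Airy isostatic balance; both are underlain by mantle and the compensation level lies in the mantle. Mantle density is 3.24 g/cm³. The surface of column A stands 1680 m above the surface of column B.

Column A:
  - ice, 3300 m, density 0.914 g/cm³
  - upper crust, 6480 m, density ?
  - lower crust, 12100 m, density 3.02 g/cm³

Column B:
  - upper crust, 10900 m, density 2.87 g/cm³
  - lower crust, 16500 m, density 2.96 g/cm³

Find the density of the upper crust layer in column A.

Take the compensation level at the base of the deeper column (depth z_c below the surface of column A) and equate Σ ρ_i t_i down to z_c; mantle fills any gap and the z_c terms cancel.
Column A: 3300×0.914 + 6480×ρ + 12100×3.02 + (z_c − 21880)×3.24
Column B: 1680×0 + 10900×2.87 + 16500×2.96 + (z_c − 1680 − 27400)×3.24
The z_c×3.24 term appears on both sides and cancels. Collect the known terms of each column as K = Σ(ρt)_known − 3.24 × (depth of known layers): K_A = 39558.2 − 3.24×21880 = −31333; K_B = 80123 − 3.24×(1680 + 27400) = −14096.2.
Balance: K_A + 6480×ρ = K_B, so ρ = (K_B − K_A)/6480 = 17236.8/6480 = 2.66 g/cm³.

2.66 g/cm³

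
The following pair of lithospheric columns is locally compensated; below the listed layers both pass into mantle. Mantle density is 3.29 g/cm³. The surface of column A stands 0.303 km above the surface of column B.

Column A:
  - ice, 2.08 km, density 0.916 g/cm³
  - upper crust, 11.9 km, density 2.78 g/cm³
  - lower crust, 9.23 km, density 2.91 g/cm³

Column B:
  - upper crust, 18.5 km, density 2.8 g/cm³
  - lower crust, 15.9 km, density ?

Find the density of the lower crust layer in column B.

3.01 g/cm³

Take the compensation level at the base of the deeper column (depth z_c below the surface of column A) and equate Σ ρ_i t_i down to z_c; mantle fills any gap and the z_c terms cancel.
Column A: 2.08×0.916 + 11.9×2.78 + 9.23×2.91 + (z_c − 23.21)×3.29
Column B: 0.303×0 + 18.5×2.8 + 15.9×ρ + (z_c − 0.303 − 34.4)×3.29
The z_c×3.29 term appears on both sides and cancels. Collect the known terms of each column as K = Σ(ρt)_known − 3.29 × (depth of known layers): K_A = 61.84658 − 3.29×23.21 = −14.51432; K_B = 51.8 − 3.29×(0.303 + 34.4) = −62.37287.
Balance: K_A = K_B + 15.9×ρ, so ρ = (K_A − K_B)/15.9 = 47.8586/15.9 = 3.01 g/cm³.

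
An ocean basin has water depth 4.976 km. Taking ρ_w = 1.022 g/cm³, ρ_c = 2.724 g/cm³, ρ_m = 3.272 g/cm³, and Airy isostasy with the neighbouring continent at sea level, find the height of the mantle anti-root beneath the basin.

15.5 km

For local isostatic compensation: replacing crust with seawater at the top is compensated by replacing crust with mantle at the base: d (ρ_c − ρ_w) = a (ρ_m − ρ_c).
a = d (ρ_c − ρ_w)/(ρ_m − ρ_c) = 4.976 km × 1.702/0.548 = 15.5 km.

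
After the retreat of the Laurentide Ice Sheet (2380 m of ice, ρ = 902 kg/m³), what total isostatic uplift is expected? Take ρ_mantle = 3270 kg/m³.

Removing the load lets mantle flow back in; uplift u satisfies ρ_ice t = ρ_m u.
u = t ρ_ice/ρ_m = 2380 m × 902/3270 = 657 m.

657 m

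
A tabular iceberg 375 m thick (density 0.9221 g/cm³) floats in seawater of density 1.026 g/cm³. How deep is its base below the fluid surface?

Draft d = t ρ_obj/ρ_fluid = 375 m × 0.9221/1.026 = 337 m.

337 m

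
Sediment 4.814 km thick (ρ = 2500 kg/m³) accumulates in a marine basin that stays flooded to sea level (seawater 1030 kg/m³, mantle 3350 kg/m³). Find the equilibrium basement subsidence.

3.05 km

Submarine loading: the sediment displaces seawater, and the subsidence is in turn flooded, so s (ρ_m − ρ_w) = t (ρ_sed − ρ_w).
s = 4.814 km × (2500 − 1030) / (3350 − 1030) = 3.05 km.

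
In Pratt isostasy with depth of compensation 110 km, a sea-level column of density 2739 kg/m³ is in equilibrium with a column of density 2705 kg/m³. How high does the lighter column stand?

ρ_ref D = ρ (D + h) → h = D (ρ_ref − ρ)/ρ.
h = 110 km × (2739 − 2705)/2705 = 1.38 km.

1.38 km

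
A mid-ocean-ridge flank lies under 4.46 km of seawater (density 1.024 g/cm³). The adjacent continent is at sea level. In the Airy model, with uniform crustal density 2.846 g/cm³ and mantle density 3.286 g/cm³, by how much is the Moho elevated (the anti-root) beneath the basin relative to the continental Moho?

Balancing pressure at the compensation depth: replacing crust with seawater at the top is compensated by replacing crust with mantle at the base: d (ρ_c − ρ_w) = a (ρ_m − ρ_c).
a = d (ρ_c − ρ_w)/(ρ_m − ρ_c) = 4.46 km × 1.822/0.44 = 18.5 km.

18.5 km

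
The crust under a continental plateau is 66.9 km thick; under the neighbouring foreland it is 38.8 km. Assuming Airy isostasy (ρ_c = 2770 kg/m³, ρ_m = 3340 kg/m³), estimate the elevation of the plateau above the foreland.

4.8 km

Excess crust Δ = 66.9 km − 38.8 km = 28.1 km, split between elevation h and root r with h + r = Δ.
Airy balance ρ_c h = (ρ_m − ρ_c) r gives r = h ρ_c/(ρ_m − ρ_c), so h (1 + ρ_c/(ρ_m − ρ_c)) = Δ, i.e. h = Δ (ρ_m − ρ_c)/ρ_m.
h = 28.1 km × 570/3340 = 4.8 km.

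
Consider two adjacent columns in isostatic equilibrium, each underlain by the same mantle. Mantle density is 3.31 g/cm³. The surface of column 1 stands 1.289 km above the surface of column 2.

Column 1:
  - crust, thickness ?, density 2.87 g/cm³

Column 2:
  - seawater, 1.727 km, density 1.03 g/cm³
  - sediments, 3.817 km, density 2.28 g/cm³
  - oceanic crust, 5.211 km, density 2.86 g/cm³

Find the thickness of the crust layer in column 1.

32.9 km

Take the compensation level at the base of the deeper column (depth z_c below the surface of column 1) and equate Σ ρ_i t_i down to z_c; mantle fills any gap and the z_c terms cancel.
Column 1: x×2.87 + (z_c − 0 − x)×3.31
Column 2: 1.289×0 + 1.727×1.03 + 3.817×2.28 + 5.211×2.86 + (z_c − 1.289 − 10.755)×3.31
The z_c×3.31 term appears on both sides and cancels. Collect the known terms of each column as K = Σ(ρt)_known − 3.31 × (depth of known layers): K_1 = 0 − 3.31×0 = 0; K_2 = 25.38503 − 3.31×(1.289 + 10.755) = −14.48061.
Balance: K_1 − x×(3.31 − 2.87) = K_2, so x = (K_1 − K_2)/(3.31 − 2.87) = 14.4806/0.44 = 32.9 km.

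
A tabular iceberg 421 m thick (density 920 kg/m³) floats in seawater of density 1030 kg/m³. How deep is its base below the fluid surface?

Draft d = t ρ_obj/ρ_fluid = 421 m × 920/1030 = 376 m.

376 m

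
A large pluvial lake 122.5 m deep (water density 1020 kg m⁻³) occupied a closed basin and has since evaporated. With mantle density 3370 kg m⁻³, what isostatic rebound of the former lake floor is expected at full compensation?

37.1 m

u = d ρ_w/ρ_m = 122.5 m × 1020/3370 = 37.1 m.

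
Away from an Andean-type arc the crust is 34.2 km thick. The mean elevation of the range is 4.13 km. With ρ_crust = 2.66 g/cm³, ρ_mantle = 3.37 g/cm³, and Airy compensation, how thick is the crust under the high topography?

Root depth r = h ρ_c / (ρ_m − ρ_c) = 4.13 km × 2.66 / 0.71 = 15.47 km.
Total thickness = T + h + r = 34.2 km + 4.13 km + 15.47 km = 53.8 km.

53.8 km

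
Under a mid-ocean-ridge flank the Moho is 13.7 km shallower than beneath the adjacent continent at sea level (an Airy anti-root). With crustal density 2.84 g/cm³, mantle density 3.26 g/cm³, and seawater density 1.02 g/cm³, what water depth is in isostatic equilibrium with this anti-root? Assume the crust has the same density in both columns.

Replacing a thickness d of crust by seawater at the top must be balanced by replacing crust with mantle at the base: d (ρ_c − ρ_w) = a (ρ_m − ρ_c).
d = a (ρ_m − ρ_c)/(ρ_c − ρ_w) = 13.7 km × 0.42/1.82 = 3.16 km.

3.16 km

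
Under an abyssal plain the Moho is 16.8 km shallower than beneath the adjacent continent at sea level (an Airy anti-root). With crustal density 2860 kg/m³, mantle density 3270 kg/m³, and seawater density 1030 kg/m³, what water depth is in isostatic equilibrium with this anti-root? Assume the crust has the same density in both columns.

Replacing a thickness d of crust by seawater at the top must be balanced by replacing crust with mantle at the base: d (ρ_c − ρ_w) = a (ρ_m − ρ_c).
d = a (ρ_m − ρ_c)/(ρ_c − ρ_w) = 16.8 km × 410/1830 = 3.76 km.

3.76 km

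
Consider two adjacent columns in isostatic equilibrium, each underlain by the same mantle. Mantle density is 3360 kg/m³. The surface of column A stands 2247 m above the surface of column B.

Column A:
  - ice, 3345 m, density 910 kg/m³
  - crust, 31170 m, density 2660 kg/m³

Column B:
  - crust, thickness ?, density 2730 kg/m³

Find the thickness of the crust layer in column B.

Take the compensation level at the base of the deeper column (depth z_c below the surface of column A) and equate Σ ρ_i t_i down to z_c; mantle fills any gap and the z_c terms cancel.
Column A: 3345×910 + 31170×2660 + (z_c − 34515)×3360
Column B: 2247×0 + x×2730 + (z_c − 2247 − 0 − x)×3360
The z_c×3360 term appears on both sides and cancels. Collect the known terms of each column as K = Σ(ρt)_known − 3360 × (depth of known layers): K_A = 85956150 − 3360×34515 = −30014250; K_B = 0 − 3360×(2247 + 0) = −7549920.
Balance: K_A = K_B − x×(3360 − 2730), so x = (K_B − K_A)/(3360 − 2730) = 22464300/630 = 35700 m.

35700 m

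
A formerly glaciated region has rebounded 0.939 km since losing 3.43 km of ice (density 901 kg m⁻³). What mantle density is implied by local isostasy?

3290 kg m⁻³

ρ_m = ρ_ice t / u = 901 × 3.43 km/0.939 km = 3290 kg m⁻³.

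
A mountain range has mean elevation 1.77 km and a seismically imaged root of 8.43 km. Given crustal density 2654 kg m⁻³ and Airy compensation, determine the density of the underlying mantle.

Airy balance: ρ_c h = (ρ_m − ρ_c) r → ρ_m = ρ_c (1 + h/r).
ρ_m = 2654 × (1 + 1.77 km/8.43 km) = 3210 kg m⁻³.

3210 kg m⁻³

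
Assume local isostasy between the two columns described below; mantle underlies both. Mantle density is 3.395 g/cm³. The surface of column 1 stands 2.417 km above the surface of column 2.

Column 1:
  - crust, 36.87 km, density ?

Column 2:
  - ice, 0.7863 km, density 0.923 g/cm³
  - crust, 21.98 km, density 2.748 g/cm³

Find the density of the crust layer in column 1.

2.73 g/cm³

Take the compensation level at the base of the deeper column (depth z_c below the surface of column 1) and equate Σ ρ_i t_i down to z_c; mantle fills any gap and the z_c terms cancel.
Column 1: 36.87×ρ + (z_c − 36.87)×3.395
Column 2: 2.417×0 + 0.7863×0.923 + 21.98×2.748 + (z_c − 2.417 − 22.7663)×3.395
The z_c×3.395 term appears on both sides and cancels. Collect the known terms of each column as K = Σ(ρt)_known − 3.395 × (depth of known layers): K_1 = 0 − 3.395×36.87 = −125.17365; K_2 = 61.1267949 − 3.395×(2.417 + 22.7663) = −24.3705086.
Balance: K_1 + 36.87×ρ = K_2, so ρ = (K_2 − K_1)/36.87 = 100.803/36.87 = 2.73 g/cm³.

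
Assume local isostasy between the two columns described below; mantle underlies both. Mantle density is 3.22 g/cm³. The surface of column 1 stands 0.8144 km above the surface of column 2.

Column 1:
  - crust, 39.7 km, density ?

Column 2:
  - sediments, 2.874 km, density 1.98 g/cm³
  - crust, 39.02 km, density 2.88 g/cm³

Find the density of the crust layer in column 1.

2.73 g/cm³

Take the compensation level at the base of the deeper column (depth z_c below the surface of column 1) and equate Σ ρ_i t_i down to z_c; mantle fills any gap and the z_c terms cancel.
Column 1: 39.7×ρ + (z_c − 39.7)×3.22
Column 2: 0.8144×0 + 2.874×1.98 + 39.02×2.88 + (z_c − 0.8144 − 41.894)×3.22
The z_c×3.22 term appears on both sides and cancels. Collect the known terms of each column as K = Σ(ρt)_known − 3.22 × (depth of known layers): K_1 = 0 − 3.22×39.7 = −127.834; K_2 = 118.06812 − 3.22×(0.8144 + 41.894) = −19.452928.
Balance: K_1 + 39.7×ρ = K_2, so ρ = (K_2 − K_1)/39.7 = 108.381/39.7 = 2.73 g/cm³.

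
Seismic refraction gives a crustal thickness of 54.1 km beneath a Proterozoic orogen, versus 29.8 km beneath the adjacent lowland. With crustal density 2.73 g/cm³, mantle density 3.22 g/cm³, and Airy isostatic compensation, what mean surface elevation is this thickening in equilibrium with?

3.7 km

Excess crust Δ = 54.1 km − 29.8 km = 24.3 km, split between elevation h and root r with h + r = Δ.
Airy balance ρ_c h = (ρ_m − ρ_c) r gives r = h ρ_c/(ρ_m − ρ_c), so h (1 + ρ_c/(ρ_m − ρ_c)) = Δ, i.e. h = Δ (ρ_m − ρ_c)/ρ_m.
h = 24.3 km × 0.49/3.22 = 3.7 km.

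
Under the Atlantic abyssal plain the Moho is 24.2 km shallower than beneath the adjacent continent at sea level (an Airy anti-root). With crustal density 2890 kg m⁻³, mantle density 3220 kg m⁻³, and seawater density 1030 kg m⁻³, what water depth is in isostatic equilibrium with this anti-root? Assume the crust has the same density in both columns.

4.29 km

Replacing a thickness d of crust by seawater at the top must be balanced by replacing crust with mantle at the base: d (ρ_c − ρ_w) = a (ρ_m − ρ_c).
d = a (ρ_m − ρ_c)/(ρ_c − ρ_w) = 24.2 km × 330/1860 = 4.29 km.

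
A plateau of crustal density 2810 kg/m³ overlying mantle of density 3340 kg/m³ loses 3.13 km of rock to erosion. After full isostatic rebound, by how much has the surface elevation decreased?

Rebound u = e ρ_c/ρ_m = 3.13 km × 2810/3340 = 2.633 km.
Net surface drop = e − u = 3.13 km − 2.633 km = e (ρ_m − ρ_c)/ρ_m = 0.497 km.

0.497 km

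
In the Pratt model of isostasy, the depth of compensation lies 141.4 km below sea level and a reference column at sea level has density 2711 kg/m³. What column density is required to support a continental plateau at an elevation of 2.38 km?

Pratt balance: ρ_ref D = ρ (D + h).
ρ = ρ_ref D/(D + h) = 2711 × 141.4 km/(141.4 km + 2.38 km) = 2670 kg/m³.

2670 kg/m³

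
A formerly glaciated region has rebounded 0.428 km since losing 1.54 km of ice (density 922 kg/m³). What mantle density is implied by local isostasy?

3320 kg/m³

ρ_m = ρ_ice t / u = 922 × 1.54 km/0.428 km = 3320 kg/m³.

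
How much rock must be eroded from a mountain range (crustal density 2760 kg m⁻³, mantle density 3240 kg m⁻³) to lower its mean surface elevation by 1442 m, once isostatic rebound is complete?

Net drop Δ = e − u = e − e ρ_c/ρ_m = e (ρ_m − ρ_c)/ρ_m.
e = Δ ρ_m/(ρ_m − ρ_c) = 1442 m × 3240/480 = 9730 m.

9730 m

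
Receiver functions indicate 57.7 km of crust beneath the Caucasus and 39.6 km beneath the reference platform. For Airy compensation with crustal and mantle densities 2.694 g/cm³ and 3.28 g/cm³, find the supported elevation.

3.23 km

Excess crust Δ = 57.7 km − 39.6 km = 18.1 km, split between elevation h and root r with h + r = Δ.
Airy balance ρ_c h = (ρ_m − ρ_c) r gives r = h ρ_c/(ρ_m − ρ_c), so h (1 + ρ_c/(ρ_m − ρ_c)) = Δ, i.e. h = Δ (ρ_m − ρ_c)/ρ_m.
h = 18.1 km × 0.586/3.28 = 3.23 km.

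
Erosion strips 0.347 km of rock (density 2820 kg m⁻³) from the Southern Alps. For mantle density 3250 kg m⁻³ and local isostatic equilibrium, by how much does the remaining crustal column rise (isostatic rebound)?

0.301 km

Unloading: uplift u = e ρ_c/ρ_m = 0.347 km × 2820/3250 = 0.301 km.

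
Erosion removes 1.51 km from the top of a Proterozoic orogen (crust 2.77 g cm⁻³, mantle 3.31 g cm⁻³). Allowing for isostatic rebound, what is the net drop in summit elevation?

Rebound u = e ρ_c/ρ_m = 1.51 km × 2.77/3.31 = 1.264 km.
Net surface drop = e − u = 1.51 km − 1.264 km = e (ρ_m − ρ_c)/ρ_m = 0.246 km.

0.246 km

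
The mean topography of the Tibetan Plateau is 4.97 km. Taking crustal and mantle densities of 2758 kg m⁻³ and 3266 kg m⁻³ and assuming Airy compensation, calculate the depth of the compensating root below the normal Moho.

27 km

Balancing pressure at the compensation depth: the weight of the topography is balanced by the buoyancy of the root, ρ_c h = (ρ_m − ρ_c) r.
r = h · ρ_c / (ρ_m − ρ_c) = 4.97 km × 2758 / (3266 − 2758) = 27 km.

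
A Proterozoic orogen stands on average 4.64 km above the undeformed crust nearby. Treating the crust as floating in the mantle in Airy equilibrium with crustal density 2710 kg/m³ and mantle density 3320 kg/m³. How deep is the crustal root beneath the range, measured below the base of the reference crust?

Isostatic balance requires: the weight of the topography is balanced by the buoyancy of the root, ρ_c h = (ρ_m − ρ_c) r.
r = h · ρ_c / (ρ_m − ρ_c) = 4.64 km × 2710 / (3320 − 2710) = 20.6 km.

20.6 km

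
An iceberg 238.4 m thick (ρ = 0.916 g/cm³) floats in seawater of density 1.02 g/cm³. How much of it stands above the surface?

24.3 m

Floating equilibrium: submerged depth d = t ρ_obj/ρ_fluid = 238.4 m × 0.916/1.02 = 214.1 m.
Freeboard = t − d = 238.4 m − 214.1 m = 24.3 m.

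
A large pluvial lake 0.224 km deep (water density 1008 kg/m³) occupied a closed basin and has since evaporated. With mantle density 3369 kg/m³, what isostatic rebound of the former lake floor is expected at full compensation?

u = d ρ_w/ρ_m = 0.224 km × 1008/3369 = 0.067 km.

0.067 km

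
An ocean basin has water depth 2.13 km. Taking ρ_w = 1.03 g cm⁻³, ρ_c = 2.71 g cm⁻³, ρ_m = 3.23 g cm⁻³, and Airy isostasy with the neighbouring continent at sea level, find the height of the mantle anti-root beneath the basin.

6.88 km

In Airy isostatic equilibrium: replacing crust with seawater at the top is compensated by replacing crust with mantle at the base: d (ρ_c − ρ_w) = a (ρ_m − ρ_c).
a = d (ρ_c − ρ_w)/(ρ_m − ρ_c) = 2.13 km × 1.68/0.52 = 6.88 km.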